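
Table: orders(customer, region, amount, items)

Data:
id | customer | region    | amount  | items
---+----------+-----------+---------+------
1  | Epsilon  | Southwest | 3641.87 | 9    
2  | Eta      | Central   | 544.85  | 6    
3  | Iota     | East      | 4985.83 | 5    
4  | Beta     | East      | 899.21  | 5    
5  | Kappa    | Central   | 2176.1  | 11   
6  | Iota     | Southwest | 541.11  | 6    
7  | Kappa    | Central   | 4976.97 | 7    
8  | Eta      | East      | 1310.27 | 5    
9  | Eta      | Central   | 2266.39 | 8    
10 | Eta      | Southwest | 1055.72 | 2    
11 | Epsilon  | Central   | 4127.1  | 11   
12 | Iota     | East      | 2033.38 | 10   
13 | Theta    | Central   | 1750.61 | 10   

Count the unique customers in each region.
SELECT region, COUNT(DISTINCT customer)
FROM orders
GROUP BY region

Result:
  Central: 4 distinct
  East: 3 distinct
  Southwest: 3 distinct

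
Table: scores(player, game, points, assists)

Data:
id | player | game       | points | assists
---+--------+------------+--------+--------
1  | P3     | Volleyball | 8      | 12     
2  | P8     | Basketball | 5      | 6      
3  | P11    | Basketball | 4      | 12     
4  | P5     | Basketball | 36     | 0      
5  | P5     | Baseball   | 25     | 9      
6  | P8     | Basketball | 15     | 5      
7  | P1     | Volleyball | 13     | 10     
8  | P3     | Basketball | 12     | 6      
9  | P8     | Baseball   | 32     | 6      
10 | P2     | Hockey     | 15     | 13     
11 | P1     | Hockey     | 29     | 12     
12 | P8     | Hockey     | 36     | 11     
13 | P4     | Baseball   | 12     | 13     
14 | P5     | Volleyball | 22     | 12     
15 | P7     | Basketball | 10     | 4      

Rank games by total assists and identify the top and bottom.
SELECT game, SUM(assists)
FROM scores
GROUP BY game
ORDER BY SUM(assists)

All groups:
  Baseball: 28
  Basketball: 33
  Volleyball: 34
  Hockey: 36

Highest: Hockey (36)
Lowest: Baseball (28)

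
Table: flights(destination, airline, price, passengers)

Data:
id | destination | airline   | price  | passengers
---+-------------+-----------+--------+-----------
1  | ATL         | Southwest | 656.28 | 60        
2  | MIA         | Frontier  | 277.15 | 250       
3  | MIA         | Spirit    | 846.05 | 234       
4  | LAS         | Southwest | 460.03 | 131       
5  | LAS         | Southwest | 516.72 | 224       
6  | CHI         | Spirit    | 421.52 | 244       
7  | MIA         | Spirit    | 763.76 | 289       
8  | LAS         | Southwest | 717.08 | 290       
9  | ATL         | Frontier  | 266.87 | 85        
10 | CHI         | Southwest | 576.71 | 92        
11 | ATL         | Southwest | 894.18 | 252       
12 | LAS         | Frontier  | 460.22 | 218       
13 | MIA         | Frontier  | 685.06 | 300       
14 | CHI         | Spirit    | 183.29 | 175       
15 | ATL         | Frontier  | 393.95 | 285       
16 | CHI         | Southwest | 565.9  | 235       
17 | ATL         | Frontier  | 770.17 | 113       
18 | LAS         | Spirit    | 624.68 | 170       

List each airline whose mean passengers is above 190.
SELECT airline, AVG(passengers)
FROM flights
GROUP BY airline
HAVING AVG(passengers) > 190

Result:
  Frontier: avg=208.50
  Spirit: avg=222.40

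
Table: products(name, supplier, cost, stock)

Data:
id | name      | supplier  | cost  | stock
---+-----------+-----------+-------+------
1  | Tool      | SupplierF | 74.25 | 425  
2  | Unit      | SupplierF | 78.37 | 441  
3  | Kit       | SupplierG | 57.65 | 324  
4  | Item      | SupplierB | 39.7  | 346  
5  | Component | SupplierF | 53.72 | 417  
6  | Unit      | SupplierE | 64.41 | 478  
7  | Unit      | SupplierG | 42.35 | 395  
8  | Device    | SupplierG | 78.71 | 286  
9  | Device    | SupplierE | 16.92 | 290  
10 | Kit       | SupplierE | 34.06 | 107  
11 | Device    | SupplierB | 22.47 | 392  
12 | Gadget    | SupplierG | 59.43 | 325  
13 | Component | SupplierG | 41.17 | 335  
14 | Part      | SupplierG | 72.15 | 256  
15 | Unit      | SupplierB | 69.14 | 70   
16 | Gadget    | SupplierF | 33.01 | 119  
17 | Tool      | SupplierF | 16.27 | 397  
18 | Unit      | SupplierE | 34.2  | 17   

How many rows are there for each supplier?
SELECT supplier, COUNT(*) as count
FROM products
GROUP BY supplier

Result:
  SupplierB: 3
  SupplierE: 4
  SupplierF: 5
  SupplierG: 6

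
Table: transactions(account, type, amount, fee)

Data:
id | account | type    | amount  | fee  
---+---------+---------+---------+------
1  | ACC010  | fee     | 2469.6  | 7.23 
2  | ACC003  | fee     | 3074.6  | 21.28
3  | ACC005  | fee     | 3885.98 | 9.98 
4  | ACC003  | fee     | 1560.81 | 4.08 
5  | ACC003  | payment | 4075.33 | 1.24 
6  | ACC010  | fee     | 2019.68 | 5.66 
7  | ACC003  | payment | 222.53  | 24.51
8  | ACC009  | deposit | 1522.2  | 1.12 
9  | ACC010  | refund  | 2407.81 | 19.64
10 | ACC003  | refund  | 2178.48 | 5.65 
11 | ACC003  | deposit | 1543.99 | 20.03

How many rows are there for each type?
SELECT type, COUNT(*) as count
FROM transactions
GROUP BY type

Result:
  deposit: 2
  fee: 5
  payment: 2
  refund: 2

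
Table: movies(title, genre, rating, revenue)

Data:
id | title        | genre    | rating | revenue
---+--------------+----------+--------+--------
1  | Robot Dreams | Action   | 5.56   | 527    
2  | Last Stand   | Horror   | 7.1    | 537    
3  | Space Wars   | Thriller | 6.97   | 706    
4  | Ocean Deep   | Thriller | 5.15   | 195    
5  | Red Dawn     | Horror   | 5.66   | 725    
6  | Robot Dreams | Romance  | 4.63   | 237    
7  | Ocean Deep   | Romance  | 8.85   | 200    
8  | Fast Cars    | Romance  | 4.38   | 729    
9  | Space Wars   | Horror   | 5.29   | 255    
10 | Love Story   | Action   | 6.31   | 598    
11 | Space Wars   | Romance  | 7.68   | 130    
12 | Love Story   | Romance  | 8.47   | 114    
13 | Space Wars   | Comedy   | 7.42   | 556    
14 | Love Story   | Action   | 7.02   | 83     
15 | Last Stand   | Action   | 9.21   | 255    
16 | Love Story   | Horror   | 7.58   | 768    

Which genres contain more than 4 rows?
SELECT genre, COUNT(*) as cnt
FROM movies
GROUP BY genre
HAVING COUNT(*) > 4

Result:
  Romance: 5

Note: HAVING filters groups after aggregation, WHERE filters rows before.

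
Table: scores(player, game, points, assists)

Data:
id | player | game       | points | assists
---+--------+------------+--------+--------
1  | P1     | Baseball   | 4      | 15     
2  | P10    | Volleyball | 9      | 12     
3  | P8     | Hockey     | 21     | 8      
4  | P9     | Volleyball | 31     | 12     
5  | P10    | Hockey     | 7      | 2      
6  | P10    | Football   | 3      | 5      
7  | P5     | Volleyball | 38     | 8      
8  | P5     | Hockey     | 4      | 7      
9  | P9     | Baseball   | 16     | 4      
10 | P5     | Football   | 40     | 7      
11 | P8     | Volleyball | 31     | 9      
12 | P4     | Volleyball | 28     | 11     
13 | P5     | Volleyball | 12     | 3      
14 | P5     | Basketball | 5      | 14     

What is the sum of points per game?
SELECT game, SUM(points) as result
FROM scores
GROUP BY game

Result:
  Baseball: 20
  Basketball: 5
  Football: 43
  Hockey: 32
  Volleyball: 149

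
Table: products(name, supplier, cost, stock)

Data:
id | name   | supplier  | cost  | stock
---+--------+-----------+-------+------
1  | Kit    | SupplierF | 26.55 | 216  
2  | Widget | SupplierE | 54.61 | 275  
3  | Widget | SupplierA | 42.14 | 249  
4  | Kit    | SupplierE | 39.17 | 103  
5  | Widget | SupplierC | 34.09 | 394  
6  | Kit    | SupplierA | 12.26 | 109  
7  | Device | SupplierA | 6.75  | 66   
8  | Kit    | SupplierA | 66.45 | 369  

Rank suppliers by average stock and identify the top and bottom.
SELECT supplier, AVG(stock)
FROM products
GROUP BY supplier
ORDER BY AVG(stock)

All groups:
  SupplierE: 189.00
  SupplierA: 198.25
  SupplierF: 216.00
  SupplierC: 394.00

Highest: SupplierC (394.00)
Lowest: SupplierE (189.00)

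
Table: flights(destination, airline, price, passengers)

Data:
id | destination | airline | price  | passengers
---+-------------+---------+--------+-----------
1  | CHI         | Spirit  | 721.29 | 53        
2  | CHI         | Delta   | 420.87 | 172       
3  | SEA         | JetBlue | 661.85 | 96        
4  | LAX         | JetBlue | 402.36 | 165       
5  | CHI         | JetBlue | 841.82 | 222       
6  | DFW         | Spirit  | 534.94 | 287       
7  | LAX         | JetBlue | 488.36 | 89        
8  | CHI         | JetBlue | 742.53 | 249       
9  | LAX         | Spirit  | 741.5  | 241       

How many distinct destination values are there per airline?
SELECT airline, COUNT(DISTINCT destination)
FROM flights
GROUP BY airline

Result:
  Delta: 1 distinct
  JetBlue: 3 distinct
  Spirit: 3 distinct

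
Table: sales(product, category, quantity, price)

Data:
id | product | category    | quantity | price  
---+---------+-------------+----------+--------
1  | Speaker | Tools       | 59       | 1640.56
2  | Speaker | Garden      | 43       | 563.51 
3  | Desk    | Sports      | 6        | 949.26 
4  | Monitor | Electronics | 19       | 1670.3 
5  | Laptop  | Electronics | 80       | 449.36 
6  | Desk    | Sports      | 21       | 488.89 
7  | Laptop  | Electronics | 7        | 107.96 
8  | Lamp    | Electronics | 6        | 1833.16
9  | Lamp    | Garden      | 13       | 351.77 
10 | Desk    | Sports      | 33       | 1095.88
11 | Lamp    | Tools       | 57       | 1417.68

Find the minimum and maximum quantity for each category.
SELECT category, MIN(quantity), MAX(quantity)
FROM sales
GROUP BY category

Result:
  Electronics: min=6, max=80
  Garden: min=13, max=43
  Sports: min=6, max=33
  Tools: min=57, max=59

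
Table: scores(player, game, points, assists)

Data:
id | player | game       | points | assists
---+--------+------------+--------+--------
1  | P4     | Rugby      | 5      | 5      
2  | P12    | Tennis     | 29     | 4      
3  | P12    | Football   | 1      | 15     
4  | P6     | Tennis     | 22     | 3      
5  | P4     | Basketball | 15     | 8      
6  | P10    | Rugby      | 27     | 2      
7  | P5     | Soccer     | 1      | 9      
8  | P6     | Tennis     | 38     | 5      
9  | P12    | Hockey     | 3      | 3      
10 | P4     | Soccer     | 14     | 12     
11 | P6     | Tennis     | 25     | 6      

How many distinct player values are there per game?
SELECT game, COUNT(DISTINCT player)
FROM scores
GROUP BY game

Result:
  Basketball: 1 distinct
  Football: 1 distinct
  Hockey: 1 distinct
  Rugby: 2 distinct
  Soccer: 2 distinct
  Tennis: 2 distinct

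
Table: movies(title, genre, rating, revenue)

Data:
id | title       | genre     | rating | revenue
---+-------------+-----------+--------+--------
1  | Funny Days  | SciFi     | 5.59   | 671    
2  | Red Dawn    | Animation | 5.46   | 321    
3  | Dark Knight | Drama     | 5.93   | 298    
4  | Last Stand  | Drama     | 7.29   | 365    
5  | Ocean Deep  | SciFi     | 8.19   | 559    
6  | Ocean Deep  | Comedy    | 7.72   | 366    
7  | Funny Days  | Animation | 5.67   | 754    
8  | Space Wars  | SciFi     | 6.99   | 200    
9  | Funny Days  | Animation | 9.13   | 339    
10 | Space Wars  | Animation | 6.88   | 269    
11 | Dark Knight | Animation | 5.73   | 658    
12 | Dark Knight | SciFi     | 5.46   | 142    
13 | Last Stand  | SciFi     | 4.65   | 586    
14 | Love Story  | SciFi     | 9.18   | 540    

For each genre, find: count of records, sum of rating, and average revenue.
SELECT genre,
       COUNT(*) as cnt,
       SUM(rating) as total_rating,
       AVG(revenue) as avg_revenue
FROM movies
GROUP BY genre

Result:
  Animation: 5 records, 32.87 total rating, 468.20 avg revenue
  Comedy: 1 records, 7.72 total rating, 366.00 avg revenue
  Drama: 2 records, 13.22 total rating, 331.50 avg revenue
  SciFi: 6 records, 40.06 total rating, 449.67 avg revenue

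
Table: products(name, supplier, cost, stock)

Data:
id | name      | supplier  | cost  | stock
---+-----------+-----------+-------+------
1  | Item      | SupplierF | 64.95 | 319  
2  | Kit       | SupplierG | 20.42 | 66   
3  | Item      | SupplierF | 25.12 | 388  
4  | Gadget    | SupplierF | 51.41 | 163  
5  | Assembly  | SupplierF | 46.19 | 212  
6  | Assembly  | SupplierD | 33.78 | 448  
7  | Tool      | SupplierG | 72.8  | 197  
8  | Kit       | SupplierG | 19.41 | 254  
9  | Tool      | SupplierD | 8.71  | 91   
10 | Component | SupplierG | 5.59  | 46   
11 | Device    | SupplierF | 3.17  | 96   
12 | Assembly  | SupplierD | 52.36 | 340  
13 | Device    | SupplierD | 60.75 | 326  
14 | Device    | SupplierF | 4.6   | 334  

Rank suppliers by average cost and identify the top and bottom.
SELECT supplier, AVG(cost)
FROM products
GROUP BY supplier
ORDER BY AVG(cost)

All groups:
  SupplierG: 29.56
  SupplierF: 32.57
  SupplierD: 38.90

Highest: SupplierD (38.90)
Lowest: SupplierG (29.56)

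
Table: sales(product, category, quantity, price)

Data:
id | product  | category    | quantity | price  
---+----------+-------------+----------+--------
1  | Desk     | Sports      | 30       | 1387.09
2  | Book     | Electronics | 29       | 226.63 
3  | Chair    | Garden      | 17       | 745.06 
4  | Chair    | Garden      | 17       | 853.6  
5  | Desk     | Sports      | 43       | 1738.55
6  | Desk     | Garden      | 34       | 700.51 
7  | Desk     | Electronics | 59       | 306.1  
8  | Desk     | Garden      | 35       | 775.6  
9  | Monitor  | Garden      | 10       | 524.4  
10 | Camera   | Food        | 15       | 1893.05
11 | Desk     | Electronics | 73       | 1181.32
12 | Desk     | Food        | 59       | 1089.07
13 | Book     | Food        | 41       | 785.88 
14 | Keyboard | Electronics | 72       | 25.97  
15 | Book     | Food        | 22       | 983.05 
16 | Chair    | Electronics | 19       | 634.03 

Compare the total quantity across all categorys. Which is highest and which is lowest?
SELECT category, SUM(quantity)
FROM sales
GROUP BY category
ORDER BY SUM(quantity)

All groups:
  Sports: 73
  Garden: 113
  Food: 137
  Electronics: 252

Highest: Electronics (252)
Lowest: Sports (73)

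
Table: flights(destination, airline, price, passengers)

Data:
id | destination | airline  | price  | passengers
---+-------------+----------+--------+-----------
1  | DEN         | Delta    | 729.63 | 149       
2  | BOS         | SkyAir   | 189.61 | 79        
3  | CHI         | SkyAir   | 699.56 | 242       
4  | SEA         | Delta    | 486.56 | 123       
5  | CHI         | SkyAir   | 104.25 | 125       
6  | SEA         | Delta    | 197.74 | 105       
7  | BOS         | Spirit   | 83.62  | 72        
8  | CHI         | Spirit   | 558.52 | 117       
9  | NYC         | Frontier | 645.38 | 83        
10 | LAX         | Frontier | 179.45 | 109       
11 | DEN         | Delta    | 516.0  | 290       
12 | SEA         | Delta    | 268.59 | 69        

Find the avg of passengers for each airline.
SELECT airline, AVG(passengers) as result
FROM flights
GROUP BY airline

Result:
  Delta: 147.20
  Frontier: 96.00
  SkyAir: 148.67
  Spirit: 94.50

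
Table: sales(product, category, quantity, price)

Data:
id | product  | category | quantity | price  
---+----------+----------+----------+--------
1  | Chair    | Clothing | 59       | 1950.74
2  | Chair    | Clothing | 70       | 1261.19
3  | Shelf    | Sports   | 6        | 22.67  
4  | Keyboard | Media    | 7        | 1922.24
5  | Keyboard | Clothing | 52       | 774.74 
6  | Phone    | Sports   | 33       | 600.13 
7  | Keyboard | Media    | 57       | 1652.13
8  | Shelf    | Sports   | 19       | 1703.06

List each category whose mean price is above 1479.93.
SELECT category, AVG(price)
FROM sales
GROUP BY category
HAVING AVG(price) > 1479.93

Result:
  Media: avg=1787.19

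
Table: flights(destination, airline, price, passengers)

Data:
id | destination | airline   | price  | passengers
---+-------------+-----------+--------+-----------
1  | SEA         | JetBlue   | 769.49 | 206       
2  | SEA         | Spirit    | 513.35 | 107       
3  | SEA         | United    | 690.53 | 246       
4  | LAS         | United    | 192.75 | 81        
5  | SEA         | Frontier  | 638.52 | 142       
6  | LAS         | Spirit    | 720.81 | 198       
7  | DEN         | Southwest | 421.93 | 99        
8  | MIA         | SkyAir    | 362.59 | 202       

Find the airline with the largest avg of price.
SELECT airline, AVG(price) as val
FROM flights
GROUP BY airline
ORDER BY val DESC
LIMIT 1

Result: JetBlue with avg(price) = 769.49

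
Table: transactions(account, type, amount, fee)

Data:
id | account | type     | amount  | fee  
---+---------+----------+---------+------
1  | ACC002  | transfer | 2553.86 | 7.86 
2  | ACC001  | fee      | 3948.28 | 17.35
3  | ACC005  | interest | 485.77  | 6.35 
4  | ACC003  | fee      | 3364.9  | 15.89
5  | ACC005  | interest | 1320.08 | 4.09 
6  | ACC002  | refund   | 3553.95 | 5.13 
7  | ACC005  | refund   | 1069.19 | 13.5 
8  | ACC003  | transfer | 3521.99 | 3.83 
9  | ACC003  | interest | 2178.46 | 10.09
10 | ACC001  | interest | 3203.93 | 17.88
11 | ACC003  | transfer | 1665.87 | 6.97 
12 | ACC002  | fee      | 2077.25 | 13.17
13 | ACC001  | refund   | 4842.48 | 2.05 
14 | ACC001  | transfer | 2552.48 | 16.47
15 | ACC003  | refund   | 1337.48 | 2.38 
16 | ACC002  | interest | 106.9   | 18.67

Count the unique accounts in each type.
SELECT type, COUNT(DISTINCT account)
FROM transactions
GROUP BY type

Result:
  fee: 3 distinct
  interest: 4 distinct
  refund: 4 distinct
  transfer: 3 distinct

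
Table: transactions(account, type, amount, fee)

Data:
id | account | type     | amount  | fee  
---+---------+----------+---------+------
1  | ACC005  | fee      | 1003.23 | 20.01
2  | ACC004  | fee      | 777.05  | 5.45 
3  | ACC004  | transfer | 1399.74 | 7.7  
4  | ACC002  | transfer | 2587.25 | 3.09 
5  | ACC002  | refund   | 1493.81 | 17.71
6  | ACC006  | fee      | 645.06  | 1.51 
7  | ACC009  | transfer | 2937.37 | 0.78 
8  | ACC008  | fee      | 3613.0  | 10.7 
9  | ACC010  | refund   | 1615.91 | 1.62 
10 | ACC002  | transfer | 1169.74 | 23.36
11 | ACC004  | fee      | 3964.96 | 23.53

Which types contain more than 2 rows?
SELECT type, COUNT(*) as cnt
FROM transactions
GROUP BY type
HAVING COUNT(*) > 2

Result:
  fee: 5
  transfer: 4

Note: HAVING filters groups after aggregation, WHERE filters rows before.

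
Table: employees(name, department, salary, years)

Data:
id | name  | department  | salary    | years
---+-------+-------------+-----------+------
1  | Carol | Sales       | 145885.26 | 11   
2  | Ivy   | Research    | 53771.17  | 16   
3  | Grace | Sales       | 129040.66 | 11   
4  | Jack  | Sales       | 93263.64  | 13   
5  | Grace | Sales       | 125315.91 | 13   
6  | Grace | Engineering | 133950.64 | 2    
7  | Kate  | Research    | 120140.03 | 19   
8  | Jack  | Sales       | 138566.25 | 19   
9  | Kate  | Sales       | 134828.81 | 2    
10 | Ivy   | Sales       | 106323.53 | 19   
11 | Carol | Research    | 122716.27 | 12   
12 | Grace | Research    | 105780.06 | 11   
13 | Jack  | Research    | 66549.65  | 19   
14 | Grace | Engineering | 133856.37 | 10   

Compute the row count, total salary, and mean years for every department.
SELECT department,
       COUNT(*) as cnt,
       SUM(salary) as total_salary,
       AVG(years) as avg_years
FROM employees
GROUP BY department

Result:
  Engineering: 2 records, 267807.01 total salary, 6.00 avg years
  Research: 5 records, 468957.18 total salary, 15.40 avg years
  Sales: 7 records, 873224.06 total salary, 12.57 avg years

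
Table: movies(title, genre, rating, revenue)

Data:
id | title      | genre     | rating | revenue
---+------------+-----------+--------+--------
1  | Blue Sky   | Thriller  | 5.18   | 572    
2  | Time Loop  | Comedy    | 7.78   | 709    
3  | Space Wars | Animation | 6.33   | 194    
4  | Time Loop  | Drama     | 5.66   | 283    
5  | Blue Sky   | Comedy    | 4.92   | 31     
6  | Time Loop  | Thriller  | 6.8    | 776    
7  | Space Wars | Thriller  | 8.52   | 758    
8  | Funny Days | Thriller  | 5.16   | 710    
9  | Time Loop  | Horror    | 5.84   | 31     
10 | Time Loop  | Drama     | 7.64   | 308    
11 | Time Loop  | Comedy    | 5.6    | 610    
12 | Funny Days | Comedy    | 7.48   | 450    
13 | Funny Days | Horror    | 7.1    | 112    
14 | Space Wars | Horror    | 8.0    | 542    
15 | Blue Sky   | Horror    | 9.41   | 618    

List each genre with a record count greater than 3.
SELECT genre, COUNT(*) as cnt
FROM movies
GROUP BY genre
HAVING COUNT(*) > 3

Result:
  Comedy: 4
  Horror: 4
  Thriller: 4

Note: HAVING filters groups after aggregation, WHERE filters rows before.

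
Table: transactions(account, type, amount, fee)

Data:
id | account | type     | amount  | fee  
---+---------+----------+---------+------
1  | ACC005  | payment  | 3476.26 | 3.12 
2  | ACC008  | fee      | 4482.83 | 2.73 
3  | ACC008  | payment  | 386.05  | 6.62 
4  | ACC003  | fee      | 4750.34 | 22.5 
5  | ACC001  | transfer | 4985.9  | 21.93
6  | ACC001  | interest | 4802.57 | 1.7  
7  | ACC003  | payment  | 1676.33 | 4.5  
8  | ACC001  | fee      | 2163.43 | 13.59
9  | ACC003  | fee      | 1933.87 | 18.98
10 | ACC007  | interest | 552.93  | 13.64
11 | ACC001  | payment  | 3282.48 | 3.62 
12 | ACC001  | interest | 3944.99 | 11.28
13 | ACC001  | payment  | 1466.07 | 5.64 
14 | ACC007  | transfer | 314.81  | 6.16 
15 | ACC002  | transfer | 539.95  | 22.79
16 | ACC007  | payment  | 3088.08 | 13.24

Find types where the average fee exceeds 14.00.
SELECT type, AVG(fee)
FROM transactions
GROUP BY type
HAVING AVG(fee) > 14.00

Result:
  fee: avg=14.45
  transfer: avg=16.96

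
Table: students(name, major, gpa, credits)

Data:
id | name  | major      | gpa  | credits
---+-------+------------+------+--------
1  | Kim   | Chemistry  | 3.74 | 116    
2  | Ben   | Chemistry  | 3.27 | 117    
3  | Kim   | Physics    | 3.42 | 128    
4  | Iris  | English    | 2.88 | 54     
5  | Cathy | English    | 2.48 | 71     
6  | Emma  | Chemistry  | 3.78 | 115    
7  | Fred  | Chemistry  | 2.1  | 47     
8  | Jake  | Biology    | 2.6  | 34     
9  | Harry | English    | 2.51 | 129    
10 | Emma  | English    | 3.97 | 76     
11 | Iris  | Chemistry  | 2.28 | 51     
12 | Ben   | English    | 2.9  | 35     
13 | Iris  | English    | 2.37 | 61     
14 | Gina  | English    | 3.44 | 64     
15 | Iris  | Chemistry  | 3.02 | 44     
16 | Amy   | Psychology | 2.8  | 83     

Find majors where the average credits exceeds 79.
SELECT major, AVG(credits)
FROM students
GROUP BY major
HAVING AVG(credits) > 79

Result:
  Chemistry: avg=81.67
  Physics: avg=128.00
  Psychology: avg=83.00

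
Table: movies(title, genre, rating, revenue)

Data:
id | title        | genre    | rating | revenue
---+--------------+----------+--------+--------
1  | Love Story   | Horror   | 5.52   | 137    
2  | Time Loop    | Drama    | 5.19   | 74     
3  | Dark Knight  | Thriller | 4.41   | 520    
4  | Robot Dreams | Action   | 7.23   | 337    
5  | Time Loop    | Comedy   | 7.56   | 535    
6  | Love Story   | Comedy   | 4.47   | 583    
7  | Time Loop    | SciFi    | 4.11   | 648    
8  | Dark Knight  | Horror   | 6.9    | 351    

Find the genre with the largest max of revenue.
SELECT genre, MAX(revenue) as val
FROM movies
GROUP BY genre
ORDER BY val DESC
LIMIT 1

Result: SciFi with max(revenue) = 648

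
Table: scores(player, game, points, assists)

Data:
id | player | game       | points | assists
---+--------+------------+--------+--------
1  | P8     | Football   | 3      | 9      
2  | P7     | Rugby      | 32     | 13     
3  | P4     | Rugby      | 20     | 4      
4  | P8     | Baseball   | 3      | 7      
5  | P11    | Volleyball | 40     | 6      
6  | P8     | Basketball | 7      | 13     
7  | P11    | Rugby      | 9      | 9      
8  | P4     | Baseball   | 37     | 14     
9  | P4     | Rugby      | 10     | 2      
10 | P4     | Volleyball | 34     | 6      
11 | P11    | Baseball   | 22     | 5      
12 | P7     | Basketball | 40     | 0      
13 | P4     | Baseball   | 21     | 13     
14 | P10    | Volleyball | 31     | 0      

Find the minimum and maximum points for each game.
SELECT game, MIN(points), MAX(points)
FROM scores
GROUP BY game

Result:
  Baseball: min=3, max=37
  Basketball: min=7, max=40
  Football: min=3, max=3
  Rugby: min=9, max=32
  Volleyball: min=31, max=40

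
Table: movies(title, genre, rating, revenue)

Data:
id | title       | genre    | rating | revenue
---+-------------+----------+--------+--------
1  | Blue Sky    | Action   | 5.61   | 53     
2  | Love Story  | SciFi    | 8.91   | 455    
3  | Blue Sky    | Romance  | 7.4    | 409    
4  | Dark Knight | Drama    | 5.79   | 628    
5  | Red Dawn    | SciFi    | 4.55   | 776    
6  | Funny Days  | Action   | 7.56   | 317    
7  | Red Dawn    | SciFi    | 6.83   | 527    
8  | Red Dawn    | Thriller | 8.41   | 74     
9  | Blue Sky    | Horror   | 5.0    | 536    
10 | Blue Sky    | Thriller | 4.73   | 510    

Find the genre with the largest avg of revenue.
SELECT genre, AVG(revenue) as val
FROM movies
GROUP BY genre
ORDER BY val DESC
LIMIT 1

Result: Drama with avg(revenue) = 628.00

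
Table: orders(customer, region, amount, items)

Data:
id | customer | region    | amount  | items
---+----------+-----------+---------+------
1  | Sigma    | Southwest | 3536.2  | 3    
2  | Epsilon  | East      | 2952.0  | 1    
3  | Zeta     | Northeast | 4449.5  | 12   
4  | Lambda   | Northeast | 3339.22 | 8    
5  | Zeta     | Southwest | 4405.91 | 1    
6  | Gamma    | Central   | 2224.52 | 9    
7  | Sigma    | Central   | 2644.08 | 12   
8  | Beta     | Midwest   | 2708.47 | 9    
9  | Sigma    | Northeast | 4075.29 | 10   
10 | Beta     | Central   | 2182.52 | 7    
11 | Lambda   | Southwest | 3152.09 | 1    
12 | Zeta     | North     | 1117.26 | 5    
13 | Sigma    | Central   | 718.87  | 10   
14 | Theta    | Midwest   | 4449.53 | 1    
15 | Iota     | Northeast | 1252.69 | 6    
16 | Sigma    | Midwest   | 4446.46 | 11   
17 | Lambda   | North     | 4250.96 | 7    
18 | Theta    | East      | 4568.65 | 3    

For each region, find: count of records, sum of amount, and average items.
SELECT region,
       COUNT(*) as cnt,
       SUM(amount) as total_amount,
       AVG(items) as avg_items
FROM orders
GROUP BY region

Result:
  Central: 4 records, 7769.99 total amount, 9.50 avg items
  East: 2 records, 7520.65 total amount, 2.00 avg items
  Midwest: 3 records, 11604.46 total amount, 7.00 avg items
  North: 2 records, 5368.22 total amount, 6.00 avg items
  Northeast: 4 records, 13116.70 total amount, 9.00 avg items
  Southwest: 3 records, 11094.20 total amount, 1.67 avg items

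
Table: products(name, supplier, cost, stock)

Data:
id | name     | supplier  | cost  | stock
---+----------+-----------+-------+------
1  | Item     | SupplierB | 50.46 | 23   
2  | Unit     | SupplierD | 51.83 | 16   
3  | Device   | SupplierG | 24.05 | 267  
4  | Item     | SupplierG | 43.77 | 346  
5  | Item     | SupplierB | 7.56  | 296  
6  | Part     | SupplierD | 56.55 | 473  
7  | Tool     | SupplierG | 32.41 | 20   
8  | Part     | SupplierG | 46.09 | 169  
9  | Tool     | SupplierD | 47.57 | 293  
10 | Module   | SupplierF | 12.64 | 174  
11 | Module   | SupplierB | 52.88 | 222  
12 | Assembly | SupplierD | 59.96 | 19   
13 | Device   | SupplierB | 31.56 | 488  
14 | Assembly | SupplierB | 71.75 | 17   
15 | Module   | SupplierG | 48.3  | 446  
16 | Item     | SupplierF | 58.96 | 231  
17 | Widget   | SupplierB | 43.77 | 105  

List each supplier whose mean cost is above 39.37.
SELECT supplier, AVG(cost)
FROM products
GROUP BY supplier
HAVING AVG(cost) > 39.37

Result:
  SupplierB: avg=43.00
  SupplierD: avg=53.98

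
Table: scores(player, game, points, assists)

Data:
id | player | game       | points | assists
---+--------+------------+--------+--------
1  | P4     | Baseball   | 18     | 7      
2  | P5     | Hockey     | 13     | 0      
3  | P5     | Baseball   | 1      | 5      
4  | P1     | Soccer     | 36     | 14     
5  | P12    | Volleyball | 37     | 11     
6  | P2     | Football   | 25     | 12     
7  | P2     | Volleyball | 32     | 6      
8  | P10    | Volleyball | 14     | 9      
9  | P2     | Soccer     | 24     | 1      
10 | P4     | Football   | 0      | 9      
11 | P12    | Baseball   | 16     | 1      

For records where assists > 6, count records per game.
SELECT game, COUNT(*)
FROM scores
WHERE assists > 6
GROUP BY game

Note: WHERE filters rows before grouping.

Result:
  Baseball: 1
  Football: 2
  Soccer: 1
  Volleyball: 2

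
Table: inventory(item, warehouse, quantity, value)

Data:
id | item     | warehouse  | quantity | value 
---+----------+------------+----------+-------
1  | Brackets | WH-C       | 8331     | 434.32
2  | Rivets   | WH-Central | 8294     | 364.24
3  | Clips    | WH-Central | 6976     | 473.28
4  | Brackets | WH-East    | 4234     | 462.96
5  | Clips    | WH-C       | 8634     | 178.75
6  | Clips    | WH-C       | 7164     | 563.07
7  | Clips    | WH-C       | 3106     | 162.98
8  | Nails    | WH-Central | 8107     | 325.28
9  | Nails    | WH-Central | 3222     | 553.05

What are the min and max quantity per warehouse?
SELECT warehouse, MIN(quantity), MAX(quantity)
FROM inventory
GROUP BY warehouse

Result:
  WH-C: min=3106, max=8634
  WH-Central: min=3222, max=8294
  WH-East: min=4234, max=4234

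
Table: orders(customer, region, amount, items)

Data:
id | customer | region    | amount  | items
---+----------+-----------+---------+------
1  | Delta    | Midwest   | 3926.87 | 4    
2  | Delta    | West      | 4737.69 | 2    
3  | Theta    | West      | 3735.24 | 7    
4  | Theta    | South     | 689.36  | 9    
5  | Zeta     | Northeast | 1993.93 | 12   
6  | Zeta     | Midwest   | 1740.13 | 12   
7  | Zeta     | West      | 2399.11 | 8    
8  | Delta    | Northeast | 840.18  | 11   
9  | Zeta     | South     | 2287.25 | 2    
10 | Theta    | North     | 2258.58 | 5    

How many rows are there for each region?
SELECT region, COUNT(*) as count
FROM orders
GROUP BY region

Result:
  Midwest: 2
  North: 1
  Northeast: 2
  South: 2
  West: 3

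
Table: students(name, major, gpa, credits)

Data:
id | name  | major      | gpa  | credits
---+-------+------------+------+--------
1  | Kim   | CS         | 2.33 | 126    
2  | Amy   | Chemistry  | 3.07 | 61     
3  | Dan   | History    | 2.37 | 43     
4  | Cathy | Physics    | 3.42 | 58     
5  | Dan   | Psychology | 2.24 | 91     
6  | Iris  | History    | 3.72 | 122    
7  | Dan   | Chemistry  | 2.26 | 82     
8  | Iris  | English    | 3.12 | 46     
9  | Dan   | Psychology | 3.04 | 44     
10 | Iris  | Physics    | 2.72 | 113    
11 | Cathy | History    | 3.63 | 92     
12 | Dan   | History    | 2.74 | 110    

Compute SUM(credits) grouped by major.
SELECT major, SUM(credits) as result
FROM students
GROUP BY major

Result:
  CS: 126
  Chemistry: 143
  English: 46
  History: 367
  Physics: 171
  Psychology: 135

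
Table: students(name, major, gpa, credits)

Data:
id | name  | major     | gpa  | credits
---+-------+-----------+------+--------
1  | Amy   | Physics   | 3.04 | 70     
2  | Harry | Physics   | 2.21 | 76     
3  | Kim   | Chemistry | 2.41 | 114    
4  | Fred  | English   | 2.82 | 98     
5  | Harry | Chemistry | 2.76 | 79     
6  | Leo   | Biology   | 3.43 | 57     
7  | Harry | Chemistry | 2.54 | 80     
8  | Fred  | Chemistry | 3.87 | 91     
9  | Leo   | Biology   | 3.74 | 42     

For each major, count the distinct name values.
SELECT major, COUNT(DISTINCT name)
FROM students
GROUP BY major

Result:
  Biology: 1 distinct
  Chemistry: 3 distinct
  English: 1 distinct
  Physics: 2 distinct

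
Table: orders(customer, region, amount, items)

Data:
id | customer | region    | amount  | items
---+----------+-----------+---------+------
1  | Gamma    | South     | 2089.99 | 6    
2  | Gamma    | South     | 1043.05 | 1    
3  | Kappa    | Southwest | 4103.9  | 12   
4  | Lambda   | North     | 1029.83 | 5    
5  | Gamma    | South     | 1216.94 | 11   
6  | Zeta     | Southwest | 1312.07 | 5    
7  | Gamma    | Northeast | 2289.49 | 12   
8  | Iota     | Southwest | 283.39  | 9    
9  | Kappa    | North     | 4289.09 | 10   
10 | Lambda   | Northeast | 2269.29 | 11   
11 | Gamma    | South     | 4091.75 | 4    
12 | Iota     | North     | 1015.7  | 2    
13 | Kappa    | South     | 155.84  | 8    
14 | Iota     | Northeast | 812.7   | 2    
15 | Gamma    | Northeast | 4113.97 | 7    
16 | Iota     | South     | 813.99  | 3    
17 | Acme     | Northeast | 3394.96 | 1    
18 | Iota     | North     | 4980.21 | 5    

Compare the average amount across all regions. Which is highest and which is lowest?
SELECT region, AVG(amount)
FROM orders
GROUP BY region
ORDER BY AVG(amount)

All groups:
  South: 1568.59
  Southwest: 1899.79
  Northeast: 2576.08
  North: 2828.71

Highest: North (2828.71)
Lowest: South (1568.59)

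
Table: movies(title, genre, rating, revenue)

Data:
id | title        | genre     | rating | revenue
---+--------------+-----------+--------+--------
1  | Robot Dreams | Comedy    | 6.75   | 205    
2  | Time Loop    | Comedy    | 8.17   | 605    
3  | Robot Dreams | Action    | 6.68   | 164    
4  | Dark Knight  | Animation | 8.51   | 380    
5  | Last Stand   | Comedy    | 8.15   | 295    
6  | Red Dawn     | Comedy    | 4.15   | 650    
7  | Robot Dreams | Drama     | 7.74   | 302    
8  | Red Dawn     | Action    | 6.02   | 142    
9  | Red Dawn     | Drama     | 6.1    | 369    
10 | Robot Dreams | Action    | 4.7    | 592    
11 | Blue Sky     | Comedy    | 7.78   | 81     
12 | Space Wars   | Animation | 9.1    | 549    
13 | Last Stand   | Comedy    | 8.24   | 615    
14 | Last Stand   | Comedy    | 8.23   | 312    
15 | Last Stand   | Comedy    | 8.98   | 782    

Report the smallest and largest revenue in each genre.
SELECT genre, MIN(revenue), MAX(revenue)
FROM movies
GROUP BY genre

Result:
  Action: min=142, max=592
  Animation: min=380, max=549
  Comedy: min=81, max=782
  Drama: min=302, max=369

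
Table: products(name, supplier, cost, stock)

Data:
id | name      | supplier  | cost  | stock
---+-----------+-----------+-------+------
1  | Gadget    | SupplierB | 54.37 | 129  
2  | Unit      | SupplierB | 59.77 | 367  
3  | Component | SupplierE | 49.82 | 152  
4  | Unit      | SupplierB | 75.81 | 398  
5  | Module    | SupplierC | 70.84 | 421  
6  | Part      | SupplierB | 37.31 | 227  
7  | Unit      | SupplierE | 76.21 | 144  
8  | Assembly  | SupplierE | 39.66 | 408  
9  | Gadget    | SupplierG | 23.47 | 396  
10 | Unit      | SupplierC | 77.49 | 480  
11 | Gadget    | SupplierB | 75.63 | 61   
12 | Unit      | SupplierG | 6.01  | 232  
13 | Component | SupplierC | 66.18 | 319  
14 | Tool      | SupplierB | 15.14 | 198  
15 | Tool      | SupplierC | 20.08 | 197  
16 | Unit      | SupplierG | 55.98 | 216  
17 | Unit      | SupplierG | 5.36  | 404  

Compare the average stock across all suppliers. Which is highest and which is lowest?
SELECT supplier, AVG(stock)
FROM products
GROUP BY supplier
ORDER BY AVG(stock)

All groups:
  SupplierB: 230.00
  SupplierE: 234.67
  SupplierG: 312.00
  SupplierC: 354.25

Highest: SupplierC (354.25)
Lowest: SupplierB (230.00)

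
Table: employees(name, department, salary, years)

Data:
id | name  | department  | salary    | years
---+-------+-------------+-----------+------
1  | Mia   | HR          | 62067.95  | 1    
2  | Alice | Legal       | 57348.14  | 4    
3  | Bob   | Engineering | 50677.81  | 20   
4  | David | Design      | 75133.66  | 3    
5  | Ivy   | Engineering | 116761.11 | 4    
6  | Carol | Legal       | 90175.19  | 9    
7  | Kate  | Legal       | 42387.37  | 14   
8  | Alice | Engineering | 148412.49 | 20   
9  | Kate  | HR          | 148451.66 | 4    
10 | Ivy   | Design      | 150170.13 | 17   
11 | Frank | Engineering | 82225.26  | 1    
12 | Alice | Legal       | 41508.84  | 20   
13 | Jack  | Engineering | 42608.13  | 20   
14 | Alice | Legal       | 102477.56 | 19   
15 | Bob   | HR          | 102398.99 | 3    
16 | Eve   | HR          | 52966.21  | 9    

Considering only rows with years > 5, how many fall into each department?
SELECT department, COUNT(*)
FROM employees
WHERE years > 5
GROUP BY department

Note: WHERE filters rows before grouping.

Result:
  Design: 1
  Engineering: 3
  HR: 1
  Legal: 4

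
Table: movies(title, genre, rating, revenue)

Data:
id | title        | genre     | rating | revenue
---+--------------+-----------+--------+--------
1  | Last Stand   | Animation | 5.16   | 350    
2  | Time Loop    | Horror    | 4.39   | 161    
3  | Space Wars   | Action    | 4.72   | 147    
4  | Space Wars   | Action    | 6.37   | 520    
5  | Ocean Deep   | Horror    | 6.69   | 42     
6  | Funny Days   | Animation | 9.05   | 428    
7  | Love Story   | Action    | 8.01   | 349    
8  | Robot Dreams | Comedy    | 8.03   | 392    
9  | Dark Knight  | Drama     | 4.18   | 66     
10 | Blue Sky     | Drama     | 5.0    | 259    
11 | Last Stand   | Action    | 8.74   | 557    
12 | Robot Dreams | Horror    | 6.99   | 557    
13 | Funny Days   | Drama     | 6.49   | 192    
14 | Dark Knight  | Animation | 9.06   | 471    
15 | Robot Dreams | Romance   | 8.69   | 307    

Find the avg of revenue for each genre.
SELECT genre, AVG(revenue) as result
FROM movies
GROUP BY genre

Result:
  Action: 393.25
  Animation: 416.33
  Comedy: 392.00
  Drama: 172.33
  Horror: 253.33
  Romance: 307.00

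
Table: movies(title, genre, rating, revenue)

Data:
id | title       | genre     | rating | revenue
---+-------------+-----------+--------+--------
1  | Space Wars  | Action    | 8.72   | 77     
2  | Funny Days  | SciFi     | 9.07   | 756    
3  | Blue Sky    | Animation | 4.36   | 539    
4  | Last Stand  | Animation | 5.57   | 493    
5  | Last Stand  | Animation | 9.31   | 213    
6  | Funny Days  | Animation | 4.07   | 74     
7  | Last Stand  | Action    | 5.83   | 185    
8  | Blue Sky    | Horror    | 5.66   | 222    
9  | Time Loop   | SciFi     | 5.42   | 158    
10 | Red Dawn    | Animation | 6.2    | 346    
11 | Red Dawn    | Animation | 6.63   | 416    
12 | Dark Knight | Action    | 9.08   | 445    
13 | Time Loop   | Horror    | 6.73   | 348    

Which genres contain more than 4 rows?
SELECT genre, COUNT(*) as cnt
FROM movies
GROUP BY genre
HAVING COUNT(*) > 4

Result:
  Animation: 6

Note: HAVING filters groups after aggregation, WHERE filters rows before.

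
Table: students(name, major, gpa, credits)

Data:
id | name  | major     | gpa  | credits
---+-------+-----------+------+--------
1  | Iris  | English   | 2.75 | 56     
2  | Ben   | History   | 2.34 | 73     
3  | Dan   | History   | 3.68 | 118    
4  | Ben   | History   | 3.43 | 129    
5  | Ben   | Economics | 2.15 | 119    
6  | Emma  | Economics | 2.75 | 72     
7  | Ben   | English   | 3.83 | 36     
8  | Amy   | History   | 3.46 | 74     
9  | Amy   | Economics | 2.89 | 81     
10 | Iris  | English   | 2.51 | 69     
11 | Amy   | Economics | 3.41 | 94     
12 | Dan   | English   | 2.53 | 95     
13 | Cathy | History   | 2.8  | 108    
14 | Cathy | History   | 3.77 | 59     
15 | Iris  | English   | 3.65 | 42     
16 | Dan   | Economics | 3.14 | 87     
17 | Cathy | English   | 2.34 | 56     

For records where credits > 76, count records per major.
SELECT major, COUNT(*)
FROM students
WHERE credits > 76
GROUP BY major

Note: WHERE filters rows before grouping.

Result:
  Economics: 4
  English: 1
  History: 3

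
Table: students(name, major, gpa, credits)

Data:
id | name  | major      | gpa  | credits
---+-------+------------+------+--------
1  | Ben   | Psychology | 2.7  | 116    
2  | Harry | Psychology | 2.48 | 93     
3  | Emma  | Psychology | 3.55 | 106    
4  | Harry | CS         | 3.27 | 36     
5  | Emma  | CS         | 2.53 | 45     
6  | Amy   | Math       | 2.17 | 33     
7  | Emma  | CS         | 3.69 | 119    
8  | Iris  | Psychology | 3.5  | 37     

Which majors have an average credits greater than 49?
SELECT major, AVG(credits)
FROM students
GROUP BY major
HAVING AVG(credits) > 49

Result:
  CS: avg=66.67
  Psychology: avg=88.00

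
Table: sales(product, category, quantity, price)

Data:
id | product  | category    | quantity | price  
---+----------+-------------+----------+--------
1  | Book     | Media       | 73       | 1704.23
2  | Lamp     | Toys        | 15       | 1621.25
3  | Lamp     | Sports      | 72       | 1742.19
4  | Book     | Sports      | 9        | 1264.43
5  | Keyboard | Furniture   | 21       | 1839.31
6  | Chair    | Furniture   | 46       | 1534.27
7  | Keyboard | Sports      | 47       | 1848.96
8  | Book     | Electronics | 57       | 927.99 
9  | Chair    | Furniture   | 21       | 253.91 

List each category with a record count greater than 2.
SELECT category, COUNT(*) as cnt
FROM sales
GROUP BY category
HAVING COUNT(*) > 2

Result:
  Furniture: 3
  Sports: 3

Note: HAVING filters groups after aggregation, WHERE filters rows before.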